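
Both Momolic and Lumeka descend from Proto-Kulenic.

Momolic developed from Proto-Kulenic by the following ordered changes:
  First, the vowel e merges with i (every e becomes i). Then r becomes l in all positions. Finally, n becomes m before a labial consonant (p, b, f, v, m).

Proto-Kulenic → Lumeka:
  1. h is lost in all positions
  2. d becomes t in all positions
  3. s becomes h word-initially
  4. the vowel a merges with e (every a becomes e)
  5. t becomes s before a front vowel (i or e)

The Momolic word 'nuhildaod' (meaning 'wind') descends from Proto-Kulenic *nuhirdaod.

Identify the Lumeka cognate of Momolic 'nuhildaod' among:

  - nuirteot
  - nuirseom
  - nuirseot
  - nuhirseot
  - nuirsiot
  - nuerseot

Lumeka: *nuhirdaod
  nuhirdaod → nuirdaod   [h-loss]
  nuirdaod → nuirtaot   [unconditioned shift]
  nuirtaot (rule 3 does not apply)
  nuirtaot → nuirteot   [vowel merger]
  nuirteot → nuirseot   [palatalisation]
  giving Lumeka nuirseot.
The other candidates each miss or misapply at least one Lumeka change.

nuirseot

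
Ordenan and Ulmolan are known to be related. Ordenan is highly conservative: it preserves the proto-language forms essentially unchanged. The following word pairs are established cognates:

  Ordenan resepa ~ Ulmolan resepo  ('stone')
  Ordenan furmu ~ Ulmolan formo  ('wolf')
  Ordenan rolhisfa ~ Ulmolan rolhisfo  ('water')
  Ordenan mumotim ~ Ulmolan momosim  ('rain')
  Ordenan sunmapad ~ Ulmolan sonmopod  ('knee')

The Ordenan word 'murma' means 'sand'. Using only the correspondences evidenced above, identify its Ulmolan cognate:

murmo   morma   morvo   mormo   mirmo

mormo

furmu ~ formo — Ordenan u corresponds to Ulmolan o after a consonant, before r.
resepa ~ resepo, rolhisfa ~ rolhisfo — Ordenan a corresponds to Ulmolan o word-finally.
Applying these to Ordenan 'murma':
  murma → morma   (u→o after a consonant, before r)
  morma → mormo   (a→o word-finally)
So the Ulmolan cognate is 'mormo'.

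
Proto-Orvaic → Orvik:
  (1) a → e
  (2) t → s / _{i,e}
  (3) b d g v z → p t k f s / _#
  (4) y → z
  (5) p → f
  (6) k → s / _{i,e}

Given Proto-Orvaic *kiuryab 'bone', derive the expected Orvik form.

Orvik: *kiuryab > kiuryeb > kiuryep > kiurzep > kiurzef > siurzef  (by vowel merger, final devoicing, unconditioned shift, unconditioned shift, palatalisation)

siurzef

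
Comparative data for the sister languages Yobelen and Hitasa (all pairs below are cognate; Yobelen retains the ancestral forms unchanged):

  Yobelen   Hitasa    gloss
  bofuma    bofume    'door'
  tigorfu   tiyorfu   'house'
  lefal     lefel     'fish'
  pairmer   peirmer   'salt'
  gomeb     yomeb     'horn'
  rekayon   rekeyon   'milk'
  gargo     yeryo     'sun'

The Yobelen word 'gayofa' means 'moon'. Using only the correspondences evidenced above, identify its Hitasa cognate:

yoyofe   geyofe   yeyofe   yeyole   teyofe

gargo ~ yeryo — Yobelen g corresponds to Hitasa y word-initially before a back vowel.
lefal ~ lefel, rekayon ~ rekeyon — Yobelen a corresponds to Hitasa e after a consonant, before a consonant other than r, m, n, p, b, f, v.
bofuma ~ bofume — Yobelen a corresponds to Hitasa e word-finally.
Applying these to Yobelen 'gayofa':
  gayofa → yayofa   (g→y word-initially before a back vowel)
  yayofa → yeyofa   (a→e after a consonant, before a consonant other than r, m, n, p, b, f, v)
  yeyofa → yeyofe   (a→e word-finally)
So the Hitasa cognate is 'yeyofe'.

yeyofe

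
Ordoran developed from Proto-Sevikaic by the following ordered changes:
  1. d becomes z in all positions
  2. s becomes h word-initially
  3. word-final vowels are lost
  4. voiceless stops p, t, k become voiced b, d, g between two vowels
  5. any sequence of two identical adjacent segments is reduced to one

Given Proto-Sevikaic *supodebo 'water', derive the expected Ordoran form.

Ordoran: start from *supodebo.
  rule 1 (unconditioned shift): supodebo → supozebo
  rule 2 (debuccalisation): supozebo → hupozebo
  rule 3 (apocope): hupozebo → hupozeb
  rule 4 (intervocalic voicing): hupozeb → hubozeb
  rule 5: no change — hubozeb
  ⇒ Ordoran hubozeb

hubozeb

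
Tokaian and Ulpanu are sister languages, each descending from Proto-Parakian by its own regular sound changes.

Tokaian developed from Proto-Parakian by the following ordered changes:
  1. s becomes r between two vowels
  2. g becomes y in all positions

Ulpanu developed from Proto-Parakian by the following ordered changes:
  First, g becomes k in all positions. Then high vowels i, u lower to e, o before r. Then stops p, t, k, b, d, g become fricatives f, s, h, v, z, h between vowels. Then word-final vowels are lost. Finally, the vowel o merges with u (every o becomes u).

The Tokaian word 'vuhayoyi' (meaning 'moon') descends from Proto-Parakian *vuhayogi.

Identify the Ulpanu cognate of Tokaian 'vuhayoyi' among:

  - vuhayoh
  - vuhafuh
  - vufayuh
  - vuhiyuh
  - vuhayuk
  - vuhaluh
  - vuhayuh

Ulpanu: *vuhayogi > vuhayoki > vuhayohi > vuhayoh > vuhayuh  (by unconditioned shift, intervocalic lenition, apocope, vowel merger)
Among the options, 'vuhayuh' alone shows every Ulpanu change applied in order.

vuhayuh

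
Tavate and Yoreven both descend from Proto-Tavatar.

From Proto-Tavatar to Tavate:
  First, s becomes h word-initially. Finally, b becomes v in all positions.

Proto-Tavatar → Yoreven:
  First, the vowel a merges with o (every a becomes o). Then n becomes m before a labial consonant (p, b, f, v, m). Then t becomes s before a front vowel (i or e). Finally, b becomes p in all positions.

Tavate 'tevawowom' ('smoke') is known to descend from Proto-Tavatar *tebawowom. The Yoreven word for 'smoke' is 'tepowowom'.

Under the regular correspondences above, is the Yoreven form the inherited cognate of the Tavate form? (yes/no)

Derive the expected Yoreven reflex of *tebawowom:
Yoreven: *tebawowom
  tebawowom → tebowowom   [vowel merger]
  tebowowom (rule 2 does not apply)
  tebowowom → sebowowom   [palatalisation]
  sebowowom → sepowowom   [unconditioned shift]
  giving Yoreven sepowowom.
The regular Yoreven reflex would be 'sepowowom', but the attested form is 'tepowowom'. The correspondence is irregular, so they are not cognates (the Yoreven form has a different source).

no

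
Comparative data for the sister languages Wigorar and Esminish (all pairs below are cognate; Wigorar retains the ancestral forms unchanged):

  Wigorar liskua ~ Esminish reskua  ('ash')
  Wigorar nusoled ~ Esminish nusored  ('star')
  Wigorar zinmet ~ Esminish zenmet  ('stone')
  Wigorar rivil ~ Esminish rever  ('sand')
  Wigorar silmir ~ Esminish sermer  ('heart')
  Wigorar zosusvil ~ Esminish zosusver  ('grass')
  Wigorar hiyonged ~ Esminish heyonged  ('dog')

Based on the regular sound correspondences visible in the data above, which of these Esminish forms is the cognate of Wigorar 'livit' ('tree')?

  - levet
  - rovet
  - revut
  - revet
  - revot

revet

liskua ~ reskua — Wigorar l corresponds to Esminish r word-initially before a front vowel.
rivil ~ rever — Wigorar i corresponds to Esminish e after a consonant, before a labial obstruent.
liskua ~ reskua, rivil ~ rever — Wigorar i corresponds to Esminish e after a consonant, before a consonant other than r, m, n, p, b, f, v.
Applying these to Wigorar 'livit':
  livit → rivit   (l→r word-initially before a front vowel)
  rivit → revit   (i→e after a consonant, before a labial obstruent)
  revit → revet   (i→e after a consonant, before a consonant other than r, m, n, p, b, f, v)
So the Esminish cognate is 'revet'.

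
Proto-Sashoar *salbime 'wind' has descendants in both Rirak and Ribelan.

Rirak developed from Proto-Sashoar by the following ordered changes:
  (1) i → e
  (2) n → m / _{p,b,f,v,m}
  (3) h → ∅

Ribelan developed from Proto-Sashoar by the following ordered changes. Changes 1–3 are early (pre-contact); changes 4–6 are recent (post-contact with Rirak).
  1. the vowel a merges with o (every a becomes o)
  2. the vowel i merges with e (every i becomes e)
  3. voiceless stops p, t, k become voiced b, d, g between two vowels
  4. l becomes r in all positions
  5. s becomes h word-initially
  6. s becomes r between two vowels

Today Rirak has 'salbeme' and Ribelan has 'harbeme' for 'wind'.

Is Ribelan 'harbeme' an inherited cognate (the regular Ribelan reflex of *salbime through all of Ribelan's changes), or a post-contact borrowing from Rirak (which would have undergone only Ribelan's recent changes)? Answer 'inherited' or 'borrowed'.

If inherited, *salbime would pass through all of Ribelan's changes:
Ribelan: *salbime
  salbime → solbime   [vowel merger]
  solbime → solbeme   [vowel merger]
  solbeme (rule 3 does not apply)
  solbeme → sorbeme   [unconditioned shift]
  sorbeme → horbeme   [debuccalisation]
  horbeme (rule 6 does not apply)
  giving Ribelan horbeme.
If borrowed from Rirak 'salbeme' after the early changes, it would undergo only the recent ones:
  rule 4 (unconditioned shift): salbeme → sarbeme
  rule 5 (debuccalisation): sarbeme → harbeme
  rule 6 (rhotacism): no change (harbeme)
  ⇒ as a loan: harbeme
Ribelan 'harbeme' matches the loan outcome 'harbeme', not the inherited 'horbeme' — it skipped the early Ribelan changes, so it was borrowed from Rirak.

borrowed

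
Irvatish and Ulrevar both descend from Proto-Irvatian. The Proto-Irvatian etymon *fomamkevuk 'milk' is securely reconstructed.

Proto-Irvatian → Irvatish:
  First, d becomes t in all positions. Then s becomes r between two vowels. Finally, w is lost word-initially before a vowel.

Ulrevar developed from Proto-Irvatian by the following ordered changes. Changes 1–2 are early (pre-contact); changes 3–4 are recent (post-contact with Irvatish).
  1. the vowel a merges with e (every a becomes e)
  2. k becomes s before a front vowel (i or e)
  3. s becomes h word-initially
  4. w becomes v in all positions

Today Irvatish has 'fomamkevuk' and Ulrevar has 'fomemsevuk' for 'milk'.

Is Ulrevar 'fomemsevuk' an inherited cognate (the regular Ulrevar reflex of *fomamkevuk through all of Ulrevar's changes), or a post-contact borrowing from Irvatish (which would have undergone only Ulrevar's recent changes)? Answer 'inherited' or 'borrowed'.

If inherited, *fomamkevuk would pass through all of Ulrevar's changes:
Ulrevar: *fomamkevuk > fomemkevuk > fomemsevuk  (by vowel merger, palatalisation)
If borrowed from Irvatish 'fomamkevuk' after the early changes, it would undergo only the recent ones:
  rule 3 (debuccalisation): no change (fomamkevuk)
  rule 4 (unconditioned shift): no change (fomamkevuk)
  ⇒ as a loan: fomamkevuk
Ulrevar 'fomemsevuk' matches the inherited outcome exactly, so it is an inherited cognate, not a loan.

inherited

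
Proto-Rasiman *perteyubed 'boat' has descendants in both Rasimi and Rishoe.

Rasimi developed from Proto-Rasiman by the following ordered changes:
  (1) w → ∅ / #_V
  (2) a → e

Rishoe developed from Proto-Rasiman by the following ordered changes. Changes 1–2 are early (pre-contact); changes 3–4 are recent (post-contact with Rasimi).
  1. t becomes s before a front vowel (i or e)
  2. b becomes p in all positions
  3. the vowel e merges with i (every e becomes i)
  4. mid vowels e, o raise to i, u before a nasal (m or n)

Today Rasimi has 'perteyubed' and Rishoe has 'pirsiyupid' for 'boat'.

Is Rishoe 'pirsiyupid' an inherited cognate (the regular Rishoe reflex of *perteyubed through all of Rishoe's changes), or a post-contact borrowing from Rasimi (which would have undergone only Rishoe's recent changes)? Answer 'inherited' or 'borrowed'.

If inherited, *perteyubed would pass through all of Rishoe's changes:
Rishoe: *perteyubed
  perteyubed → perseyubed   [palatalisation]
  perseyubed → perseyuped   [unconditioned shift]
  perseyuped → pirsiyupid   [vowel merger]
  pirsiyupid (rule 4 does not apply)
  giving Rishoe pirsiyupid.
If borrowed from Rasimi 'perteyubed' after the early changes, it would undergo only the recent ones:
  rule 3 (vowel merger): perteyubed → pirtiyubid
  rule 4 (pre-nasal raising): no change (pirtiyubid)
  ⇒ as a loan: pirtiyubid
Rishoe 'pirsiyupid' matches the inherited outcome exactly, so it is an inherited cognate, not a loan.

inherited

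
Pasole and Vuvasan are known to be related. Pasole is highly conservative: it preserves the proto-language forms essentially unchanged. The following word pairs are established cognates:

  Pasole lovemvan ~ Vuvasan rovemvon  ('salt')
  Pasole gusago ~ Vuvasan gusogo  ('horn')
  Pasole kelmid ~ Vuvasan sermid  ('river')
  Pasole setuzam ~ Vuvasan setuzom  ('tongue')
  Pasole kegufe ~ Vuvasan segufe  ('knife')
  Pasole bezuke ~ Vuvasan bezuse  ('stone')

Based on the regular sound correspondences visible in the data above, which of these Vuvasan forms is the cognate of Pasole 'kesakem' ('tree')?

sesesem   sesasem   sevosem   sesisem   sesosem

kelmid ~ sermid, kegufe ~ segufe — Pasole k corresponds to Vuvasan s word-initially before a front vowel.
gusago ~ gusogo — Pasole a corresponds to Vuvasan o after a consonant, before a consonant other than r, m, n, p, b, f, v.
bezuke ~ bezuse — Pasole k corresponds to Vuvasan s between vowels (before a front vowel).
Applying these to Pasole 'kesakem':
  kesakem → sesakem   (k→s word-initially before a front vowel)
  sesakem → sesokem   (a→o after a consonant, before a consonant other than r, m, n, p, b, f, v)
  sesokem → sesosem   (k→s between vowels (before a front vowel))
So the Vuvasan cognate is 'sesosem'.

sesosem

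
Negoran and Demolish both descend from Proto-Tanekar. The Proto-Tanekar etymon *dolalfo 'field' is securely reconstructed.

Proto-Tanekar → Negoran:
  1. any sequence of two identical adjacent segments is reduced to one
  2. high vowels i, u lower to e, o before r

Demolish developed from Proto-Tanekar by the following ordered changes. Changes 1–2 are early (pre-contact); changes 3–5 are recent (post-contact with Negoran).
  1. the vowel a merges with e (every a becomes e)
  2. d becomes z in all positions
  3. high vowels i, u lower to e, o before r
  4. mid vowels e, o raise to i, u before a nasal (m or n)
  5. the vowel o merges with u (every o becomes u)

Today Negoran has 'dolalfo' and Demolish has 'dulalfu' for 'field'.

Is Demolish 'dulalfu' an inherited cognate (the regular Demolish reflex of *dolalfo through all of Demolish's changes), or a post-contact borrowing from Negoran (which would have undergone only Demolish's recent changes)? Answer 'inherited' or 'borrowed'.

borrowed

If inherited, *dolalfo would pass through all of Demolish's changes:
Demolish: *dolalfo > dolelfo > zolelfo > zulelfu  (by vowel merger, unconditioned shift, vowel merger)
If borrowed from Negoran 'dolalfo' after the early changes, it would undergo only the recent ones:
  rule 3 (pre-rhotic lowering): no change (dolalfo)
  rule 4 (pre-nasal raising): no change (dolalfo)
  rule 5 (vowel merger): dolalfo → dulalfu
  ⇒ as a loan: dulalfu
Demolish 'dulalfu' matches the loan outcome 'dulalfu', not the inherited 'zulelfu' — it skipped the early Demolish changes, so it was borrowed from Negoran.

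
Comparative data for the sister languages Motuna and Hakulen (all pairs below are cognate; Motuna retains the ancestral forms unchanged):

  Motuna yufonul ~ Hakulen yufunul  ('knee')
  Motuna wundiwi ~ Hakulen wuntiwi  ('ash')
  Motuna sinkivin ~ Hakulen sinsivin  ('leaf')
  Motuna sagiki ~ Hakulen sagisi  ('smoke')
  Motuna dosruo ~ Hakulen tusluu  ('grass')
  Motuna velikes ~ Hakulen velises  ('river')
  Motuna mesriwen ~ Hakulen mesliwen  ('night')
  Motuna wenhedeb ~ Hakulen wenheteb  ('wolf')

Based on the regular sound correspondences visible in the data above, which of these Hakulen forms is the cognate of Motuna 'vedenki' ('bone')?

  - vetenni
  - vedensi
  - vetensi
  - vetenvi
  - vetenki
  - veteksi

wenhedeb ~ wenheteb — Motuna d corresponds to Hakulen t between vowels (before a front vowel).
sinkivin ~ sinsivin — Motuna k corresponds to Hakulen s after a consonant, before a front vowel.
Applying these to Motuna 'vedenki':
  vedenki → vetenki   (d→t between vowels (before a front vowel))
  vetenki → vetensi   (k→s after a consonant, before a front vowel)
So the Hakulen cognate is 'vetensi'.

vetensi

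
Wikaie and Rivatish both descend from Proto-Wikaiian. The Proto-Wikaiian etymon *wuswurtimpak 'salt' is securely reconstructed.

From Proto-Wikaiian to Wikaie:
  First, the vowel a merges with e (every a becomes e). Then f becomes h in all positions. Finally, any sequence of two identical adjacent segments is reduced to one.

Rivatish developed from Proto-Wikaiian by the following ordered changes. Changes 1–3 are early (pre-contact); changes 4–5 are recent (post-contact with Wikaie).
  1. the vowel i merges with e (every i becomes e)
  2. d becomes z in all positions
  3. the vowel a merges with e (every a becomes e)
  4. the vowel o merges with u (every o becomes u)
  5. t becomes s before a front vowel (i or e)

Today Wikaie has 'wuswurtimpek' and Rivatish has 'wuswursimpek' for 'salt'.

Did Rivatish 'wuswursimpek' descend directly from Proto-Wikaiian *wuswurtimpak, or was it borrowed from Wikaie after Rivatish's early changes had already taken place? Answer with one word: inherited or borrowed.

borrowed

If inherited, *wuswurtimpak would pass through all of Rivatish's changes:
Rivatish: start from *wuswurtimpak.
  rule 1 (vowel merger): wuswurtimpak → wuswurtempak
  rule 2: no change — wuswurtempak
  rule 3 (vowel merger): wuswurtempak → wuswurtempek
  rule 4: no change — wuswurtempek
  rule 5 (palatalisation): wuswurtempek → wuswursempek
  ⇒ Rivatish wuswursempek
If borrowed from Wikaie 'wuswurtimpek' after the early changes, it would undergo only the recent ones:
  rule 4 (vowel merger): no change (wuswurtimpek)
  rule 5 (palatalisation): wuswurtimpek → wuswursimpek
  ⇒ as a loan: wuswursimpek
Rivatish 'wuswursimpek' matches the loan outcome 'wuswursimpek', not the inherited 'wuswursempek' — it skipped the early Rivatish changes, so it was borrowed from Wikaie.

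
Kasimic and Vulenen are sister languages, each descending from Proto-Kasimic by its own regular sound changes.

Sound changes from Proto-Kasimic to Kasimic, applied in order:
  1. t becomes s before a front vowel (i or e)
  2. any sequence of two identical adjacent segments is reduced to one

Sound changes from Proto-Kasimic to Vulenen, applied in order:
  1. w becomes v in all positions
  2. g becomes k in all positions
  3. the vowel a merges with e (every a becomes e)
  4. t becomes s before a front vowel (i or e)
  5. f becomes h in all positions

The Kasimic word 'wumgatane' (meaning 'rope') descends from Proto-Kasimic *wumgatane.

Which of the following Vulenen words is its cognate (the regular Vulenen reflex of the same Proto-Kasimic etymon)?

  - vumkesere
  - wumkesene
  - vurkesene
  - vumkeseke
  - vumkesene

vumkesene

Vulenen: *wumgatane > vumgatane > vumkatane > vumketene > vumkesene  (by unconditioned shift, unconditioned shift, vowel merger, palatalisation)
Among the options, 'vumkesene' alone shows every Vulenen change applied in order.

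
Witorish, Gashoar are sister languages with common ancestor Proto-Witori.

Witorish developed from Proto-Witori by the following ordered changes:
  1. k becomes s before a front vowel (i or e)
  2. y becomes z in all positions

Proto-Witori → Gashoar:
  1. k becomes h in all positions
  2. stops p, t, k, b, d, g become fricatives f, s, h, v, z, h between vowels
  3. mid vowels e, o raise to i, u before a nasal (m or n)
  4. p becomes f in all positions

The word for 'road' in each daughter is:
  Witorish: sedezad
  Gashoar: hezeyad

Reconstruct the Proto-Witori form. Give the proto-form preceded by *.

*kedeyad

Position 5: Witorish has z, Gashoar has y. Gashoar preserves y here (none of its changes turn any other segment into y), so the proto-segment is *y.
Position 1: Witorish has s, Gashoar has h. Taking the neighbouring segments as reconstructed: Witorish s could go back to *k or *s; Gashoar h could go back to *k or *h — the one source consistent with every daughter is *k.
Continuing position by position gives *kedeyad; check it forward:
Witorish: *kedeyad > sedeyad > sedezad  (by palatalisation, unconditioned shift)
Gashoar: *kedeyad > hedeyad > hezeyad  (by unconditioned shift, intervocalic lenition)
Only *kedeyad yields all of Witorish sedezad, Gashoar hezeyad.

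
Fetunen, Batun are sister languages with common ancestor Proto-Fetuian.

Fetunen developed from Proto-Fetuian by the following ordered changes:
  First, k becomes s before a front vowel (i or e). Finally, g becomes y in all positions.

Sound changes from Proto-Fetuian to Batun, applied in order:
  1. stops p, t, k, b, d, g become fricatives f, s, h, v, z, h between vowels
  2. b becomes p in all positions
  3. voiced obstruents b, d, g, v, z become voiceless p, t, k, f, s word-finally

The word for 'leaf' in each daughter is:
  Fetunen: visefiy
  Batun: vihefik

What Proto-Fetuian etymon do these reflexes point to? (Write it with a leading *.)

*vikefig

Position 7: Fetunen has y, Batun has k. Taking the neighbouring segments as reconstructed: Fetunen y could go back to *g or *y; Batun k could go back to *k or *g — the one source consistent with every daughter is *g.
Position 3: Fetunen has s, Batun has h. Taking the neighbouring segments as reconstructed: Fetunen s could go back to *k or *s; Batun h could go back to *k or *g or *h — the one source consistent with every daughter is *k.
Verify the candidate proto-form against each daughter:
Fetunen: *vikefig
  vikefig → visefig   [palatalisation]
  visefig → visefiy   [unconditioned shift]
  giving Fetunen visefiy.
Batun: *vikefig > vihefig > vihefik  (by intervocalic lenition, final devoicing)
*vikefig is the unique common source.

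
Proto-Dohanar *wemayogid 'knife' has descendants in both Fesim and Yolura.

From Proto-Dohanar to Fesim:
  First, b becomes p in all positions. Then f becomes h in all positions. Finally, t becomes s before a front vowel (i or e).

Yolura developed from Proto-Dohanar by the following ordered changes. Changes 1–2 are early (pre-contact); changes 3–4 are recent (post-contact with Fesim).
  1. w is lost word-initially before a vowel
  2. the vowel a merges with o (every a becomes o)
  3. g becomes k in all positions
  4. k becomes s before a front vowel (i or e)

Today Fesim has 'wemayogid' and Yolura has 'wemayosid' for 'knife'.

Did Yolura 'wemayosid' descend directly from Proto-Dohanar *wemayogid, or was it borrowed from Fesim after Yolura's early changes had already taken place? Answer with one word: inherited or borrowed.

borrowed

If inherited, *wemayogid would pass through all of Yolura's changes:
Yolura: *wemayogid
  wemayogid → emayogid   [glide loss]
  emayogid → emoyogid   [vowel merger]
  emoyogid → emoyokid   [unconditioned shift]
  emoyokid → emoyosid   [palatalisation]
  giving Yolura emoyosid.
If borrowed from Fesim 'wemayogid' after the early changes, it would undergo only the recent ones:
  rule 3 (unconditioned shift): wemayogid → wemayokid
  rule 4 (palatalisation): wemayokid → wemayosid
  ⇒ as a loan: wemayosid
Yolura 'wemayosid' matches the loan outcome 'wemayosid', not the inherited 'emoyosid' — it skipped the early Yolura changes, so it was borrowed from Fesim.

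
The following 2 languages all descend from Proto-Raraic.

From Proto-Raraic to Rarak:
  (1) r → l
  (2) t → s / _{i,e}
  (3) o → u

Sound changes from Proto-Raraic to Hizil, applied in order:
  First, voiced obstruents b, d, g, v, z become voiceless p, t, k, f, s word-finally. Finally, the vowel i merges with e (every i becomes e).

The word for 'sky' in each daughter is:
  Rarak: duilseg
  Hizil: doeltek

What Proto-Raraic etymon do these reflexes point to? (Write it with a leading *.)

*doilteg

Position 3: Rarak has i, Hizil has e. Rarak preserves i here (none of its changes turn any other segment into i), so the proto-segment is *i.
Position 7: Rarak has g, Hizil has k. Rarak preserves g here (none of its changes turn any other segment into g), so the proto-segment is *g.
Position 2: Rarak has u, Hizil has o. Hizil preserves o here (none of its changes turn any other segment into o), so the proto-segment is *o.
Verify the candidate proto-form against each daughter:
Rarak: *doilteg
  doilteg (rule 1 does not apply)
  doilteg → doilseg   [palatalisation]
  doilseg → duilseg   [vowel merger]
  giving Rarak duilseg.
Hizil: *doilteg
  doilteg → doiltek   [final devoicing]
  doiltek → doeltek   [vowel merger]
  giving Hizil doeltek.
No other proto-form is consistent with every reflex, so the reconstruction is *doilteg.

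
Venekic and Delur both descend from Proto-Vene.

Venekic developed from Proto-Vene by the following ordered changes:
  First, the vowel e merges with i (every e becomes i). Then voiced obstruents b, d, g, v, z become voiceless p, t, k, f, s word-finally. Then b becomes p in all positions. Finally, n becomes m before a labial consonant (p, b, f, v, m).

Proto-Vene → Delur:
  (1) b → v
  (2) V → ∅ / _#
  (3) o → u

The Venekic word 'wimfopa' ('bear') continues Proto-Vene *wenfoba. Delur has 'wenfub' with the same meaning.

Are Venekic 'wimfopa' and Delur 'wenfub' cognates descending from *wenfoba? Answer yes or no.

Derive the expected Delur reflex of *wenfoba:
Delur: start from *wenfoba.
  rule 1 (unconditioned shift): wenfoba → wenfova
  rule 2 (apocope): wenfova → wenfov
  rule 3 (vowel merger): wenfov → wenfuv
  ⇒ Delur wenfuv
The regular Delur reflex would be 'wenfuv', but the attested form is 'wenfub'. The correspondence is irregular, so they are not cognates (the Delur form has a different source).

no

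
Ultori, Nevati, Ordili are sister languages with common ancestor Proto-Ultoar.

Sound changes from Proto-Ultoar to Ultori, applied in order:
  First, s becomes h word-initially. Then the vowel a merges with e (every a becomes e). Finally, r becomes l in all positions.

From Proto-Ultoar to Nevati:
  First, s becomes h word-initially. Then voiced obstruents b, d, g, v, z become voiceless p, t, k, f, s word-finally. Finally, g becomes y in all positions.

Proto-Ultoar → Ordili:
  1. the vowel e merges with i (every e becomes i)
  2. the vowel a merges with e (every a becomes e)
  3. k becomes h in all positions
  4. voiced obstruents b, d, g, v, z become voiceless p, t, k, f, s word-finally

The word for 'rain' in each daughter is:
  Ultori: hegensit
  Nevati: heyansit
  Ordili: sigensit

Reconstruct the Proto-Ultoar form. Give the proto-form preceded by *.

Position 2: Ultori has e, Nevati has e, Ordili has i. Nevati preserves e here (none of its changes turn any other segment into e), so the proto-segment is *e.
Position 3: Ultori has g, Nevati has y, Ordili has g. Ultori preserves g here (none of its changes turn any other segment into g), so the proto-segment is *g.
Position 1: Ultori has h, Nevati has h, Ordili has s. Taking the neighbouring segments as reconstructed: Ultori h could go back to *s or *h; Nevati h could go back to *s or *h; Ordili s can only go back to *s — the one source consistent with every daughter is *s.
This points to *segansit. Verify forward in each daughter:
Ultori: *segansit
  segansit → hegansit   [debuccalisation]
  hegansit → hegensit   [vowel merger]
  hegensit (rule 3 does not apply)
  giving Ultori hegensit.
Nevati: start from *segansit.
  rule 1 (debuccalisation): segansit → hegansit
  rule 2: no change — hegansit
  rule 3 (unconditioned shift): hegansit → heyansit
  ⇒ Nevati heyansit
Ordili: *segansit > sigansit > sigensit  (by vowel merger, vowel merger)
No other proto-form is consistent with every reflex, so the reconstruction is *segansit.

*segansit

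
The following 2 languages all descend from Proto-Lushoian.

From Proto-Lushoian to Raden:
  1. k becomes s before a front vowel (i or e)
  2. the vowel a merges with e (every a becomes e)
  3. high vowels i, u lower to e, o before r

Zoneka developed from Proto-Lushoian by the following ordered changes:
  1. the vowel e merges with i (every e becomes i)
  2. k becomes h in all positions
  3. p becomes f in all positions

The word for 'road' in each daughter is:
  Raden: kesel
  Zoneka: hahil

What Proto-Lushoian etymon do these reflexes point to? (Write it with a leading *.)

*kakel

Position 1: Raden has k, Zoneka has h. Raden preserves k here (none of its changes turn any other segment into k), so the proto-segment is *k.
Position 4: Raden has e, Zoneka has i. Taking the neighbouring segments as reconstructed: Raden e can only go back to *e; Zoneka i could go back to *e or *i — the one source consistent with every daughter is *e.
Position 3: Raden has s, Zoneka has h. Taking the neighbouring segments as reconstructed: Raden s could go back to *k or *s; Zoneka h could go back to *k or *h — the one source consistent with every daughter is *k.
Continuing position by position gives *kakel; check it forward:
Raden: *kakel > kasel > kesel  (by palatalisation, vowel merger)
Zoneka: start from *kakel.
  rule 1 (vowel merger): kakel → kakil
  rule 2 (unconditioned shift): kakil → hahil
  rule 3: no change — hahil
  ⇒ Zoneka hahil
Only *kakel yields all of Raden kesel, Zoneka hahil.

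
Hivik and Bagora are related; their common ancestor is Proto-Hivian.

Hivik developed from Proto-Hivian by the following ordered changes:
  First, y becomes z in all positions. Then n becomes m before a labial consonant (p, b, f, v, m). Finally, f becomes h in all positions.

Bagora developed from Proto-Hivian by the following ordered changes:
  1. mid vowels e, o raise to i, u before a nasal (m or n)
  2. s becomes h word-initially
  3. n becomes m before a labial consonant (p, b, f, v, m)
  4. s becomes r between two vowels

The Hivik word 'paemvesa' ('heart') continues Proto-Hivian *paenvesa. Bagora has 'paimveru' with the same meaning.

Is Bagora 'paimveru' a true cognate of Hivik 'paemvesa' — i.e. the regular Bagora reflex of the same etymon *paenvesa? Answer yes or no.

no

Derive the expected Bagora reflex of *paenvesa:
Bagora: start from *paenvesa.
  rule 1 (pre-nasal raising): paenvesa → painvesa
  rule 2: no change — painvesa
  rule 3 (nasal place assimilation): painvesa → paimvesa
  rule 4 (rhotacism): paimvesa → paimvera
  ⇒ Bagora paimvera
The regular Bagora reflex would be 'paimvera', but the attested form is 'paimveru'. The correspondence is irregular, so they are not cognates (the Bagora form has a different source).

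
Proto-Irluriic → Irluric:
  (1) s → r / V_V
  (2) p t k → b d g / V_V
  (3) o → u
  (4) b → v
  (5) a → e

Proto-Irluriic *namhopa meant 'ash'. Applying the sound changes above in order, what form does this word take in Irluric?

nemhuve

Irluric: start from *namhopa.
  rule 1: no change — namhopa
  rule 2 (intervocalic voicing): namhopa → namhoba
  rule 3 (vowel merger): namhoba → namhuba
  rule 4 (unconditioned shift): namhuba → namhuva
  rule 5 (vowel merger): namhuva → nemhuve
  ⇒ Irluric nemhuve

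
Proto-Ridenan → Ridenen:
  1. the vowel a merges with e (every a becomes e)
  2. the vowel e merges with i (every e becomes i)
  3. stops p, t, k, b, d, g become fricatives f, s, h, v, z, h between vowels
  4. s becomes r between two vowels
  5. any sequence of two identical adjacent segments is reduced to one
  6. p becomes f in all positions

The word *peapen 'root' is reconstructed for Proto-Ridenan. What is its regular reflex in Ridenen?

Ridenen: *peapen > peepen > piipin > piifin > pifin > fifin  (by vowel merger, vowel merger, intervocalic lenition, degemination, unconditioned shift)

fifin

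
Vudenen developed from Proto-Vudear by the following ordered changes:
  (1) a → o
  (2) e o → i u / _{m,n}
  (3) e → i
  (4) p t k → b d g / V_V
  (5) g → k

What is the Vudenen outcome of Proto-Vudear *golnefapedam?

Vudenen: *golnefapedam
  golnefapedam → golnefopedom   [vowel merger]
  golnefopedom → golnefopedum   [pre-nasal raising]
  golnefopedum → golnifopidum   [vowel merger]
  golnifopidum → golnifobidum   [intervocalic voicing]
  golnifobidum → kolnifobidum   [unconditioned shift]
  giving Vudenen kolnifobidum.

kolnifobidum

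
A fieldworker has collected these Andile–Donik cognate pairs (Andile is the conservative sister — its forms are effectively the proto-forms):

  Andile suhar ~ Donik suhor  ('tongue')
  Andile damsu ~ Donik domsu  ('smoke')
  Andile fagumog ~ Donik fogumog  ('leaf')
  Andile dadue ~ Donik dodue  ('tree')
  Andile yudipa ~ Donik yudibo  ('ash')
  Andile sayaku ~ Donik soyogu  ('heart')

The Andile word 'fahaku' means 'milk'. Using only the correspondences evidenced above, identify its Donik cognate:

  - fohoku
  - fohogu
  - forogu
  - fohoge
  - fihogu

fagumog ~ fogumog, dadue ~ dodue — Andile a corresponds to Donik o after a consonant, before a consonant other than r, m, n, p, b, f, v.
sayaku ~ soyogu — Andile k corresponds to Donik g between vowels (before a back vowel).
Applying these to Andile 'fahaku':
  fahaku → fohaku   (a→o after a consonant, before a consonant other than r, m, n, p, b, f, v)
  fohaku → fohoku   (a→o after a consonant, before a consonant other than r, m, n, p, b, f, v)
  fohoku → fohogu   (k→g between vowels (before a back vowel))
So the Donik cognate is 'fohogu'.

fohogu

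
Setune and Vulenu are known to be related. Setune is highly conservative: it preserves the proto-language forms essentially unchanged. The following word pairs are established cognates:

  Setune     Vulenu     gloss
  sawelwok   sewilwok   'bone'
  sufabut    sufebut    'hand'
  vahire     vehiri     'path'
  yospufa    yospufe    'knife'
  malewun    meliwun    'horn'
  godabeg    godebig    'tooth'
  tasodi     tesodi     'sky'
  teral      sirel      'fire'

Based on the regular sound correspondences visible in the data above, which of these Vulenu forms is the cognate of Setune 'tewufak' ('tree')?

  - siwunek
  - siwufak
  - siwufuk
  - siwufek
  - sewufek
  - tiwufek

teral ~ sirel — Setune t corresponds to Vulenu s word-initially before a front vowel.
sawelwok ~ sewilwok, malewun ~ meliwun — Setune e corresponds to Vulenu i after a consonant, before a consonant other than r, m, n, p, b, f, v.
sawelwok ~ sewilwok, vahire ~ vehiri — Setune a corresponds to Vulenu e after a consonant, before a consonant other than r, m, n, p, b, f, v.
Applying these to Setune 'tewufak':
  tewufak → sewufak   (t→s word-initially before a front vowel)
  sewufak → siwufak   (e→i after a consonant, before a consonant other than r, m, n, p, b, f, v)
  siwufak → siwufek   (a→e after a consonant, before a consonant other than r, m, n, p, b, f, v)
So the Vulenu cognate is 'siwufek'.

siwufek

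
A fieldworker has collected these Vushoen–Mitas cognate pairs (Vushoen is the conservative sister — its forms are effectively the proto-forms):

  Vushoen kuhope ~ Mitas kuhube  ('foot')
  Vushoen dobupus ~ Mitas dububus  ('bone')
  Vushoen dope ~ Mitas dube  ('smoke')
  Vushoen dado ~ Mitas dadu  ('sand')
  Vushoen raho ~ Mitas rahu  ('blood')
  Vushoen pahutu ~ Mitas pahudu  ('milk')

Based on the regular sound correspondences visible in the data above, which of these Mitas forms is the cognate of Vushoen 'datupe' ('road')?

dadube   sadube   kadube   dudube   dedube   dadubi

dadube

pahutu ~ pahudu — Vushoen t corresponds to Mitas d between vowels (before a back vowel).
kuhope ~ kuhube, dope ~ dube — Vushoen p corresponds to Mitas b between vowels (before a front vowel).
Applying these to Vushoen 'datupe':
  datupe → dadupe   (t→d between vowels (before a back vowel))
  dadupe → dadube   (p→b between vowels (before a front vowel))
So the Mitas cognate is 'dadube'.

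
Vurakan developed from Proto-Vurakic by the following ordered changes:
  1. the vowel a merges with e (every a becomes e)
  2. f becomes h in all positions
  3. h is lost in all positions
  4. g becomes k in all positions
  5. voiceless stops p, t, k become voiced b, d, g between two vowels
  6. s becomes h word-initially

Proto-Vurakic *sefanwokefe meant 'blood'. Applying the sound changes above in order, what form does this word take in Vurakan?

heenwogee

Vurakan: *sefanwokefe > sefenwokefe > sehenwokehe > seenwokee > seenwogee > heenwogee  (by vowel merger, unconditioned shift, h-loss, intervocalic voicing, debuccalisation)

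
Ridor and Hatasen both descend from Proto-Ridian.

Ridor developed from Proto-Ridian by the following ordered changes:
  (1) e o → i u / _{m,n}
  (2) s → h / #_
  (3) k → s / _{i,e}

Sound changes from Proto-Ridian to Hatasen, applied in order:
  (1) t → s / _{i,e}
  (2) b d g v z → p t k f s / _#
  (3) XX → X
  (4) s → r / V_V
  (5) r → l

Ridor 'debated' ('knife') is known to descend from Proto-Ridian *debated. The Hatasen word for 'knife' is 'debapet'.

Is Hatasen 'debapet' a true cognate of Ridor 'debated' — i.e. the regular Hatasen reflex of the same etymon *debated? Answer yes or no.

Derive the expected Hatasen reflex of *debated:
Hatasen: start from *debated.
  rule 1 (palatalisation): debated → debased
  rule 2 (final devoicing): debased → debaset
  rule 3: no change — debaset
  rule 4 (rhotacism): debaset → debaret
  rule 5 (unconditioned shift): debaret → debalet
  ⇒ Hatasen debalet
The regular Hatasen reflex would be 'debalet', but the attested form is 'debapet'. The correspondence is irregular, so they are not cognates (the Hatasen form has a different source).

no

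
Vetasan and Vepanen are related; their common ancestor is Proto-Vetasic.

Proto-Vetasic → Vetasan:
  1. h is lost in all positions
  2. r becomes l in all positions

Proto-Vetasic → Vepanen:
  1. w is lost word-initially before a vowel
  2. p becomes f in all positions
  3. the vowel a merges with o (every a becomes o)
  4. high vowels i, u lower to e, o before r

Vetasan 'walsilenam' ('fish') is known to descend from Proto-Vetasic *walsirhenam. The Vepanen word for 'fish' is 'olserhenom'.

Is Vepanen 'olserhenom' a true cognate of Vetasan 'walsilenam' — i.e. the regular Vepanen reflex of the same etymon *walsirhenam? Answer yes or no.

Derive the expected Vepanen reflex of *walsirhenam:
Vepanen: *walsirhenam > alsirhenam > olsirhenom > olserhenom  (by glide loss, vowel merger, pre-rhotic lowering)
Vepanen 'olserhenom' matches the regular reflex exactly, so the pair is cognate.

yes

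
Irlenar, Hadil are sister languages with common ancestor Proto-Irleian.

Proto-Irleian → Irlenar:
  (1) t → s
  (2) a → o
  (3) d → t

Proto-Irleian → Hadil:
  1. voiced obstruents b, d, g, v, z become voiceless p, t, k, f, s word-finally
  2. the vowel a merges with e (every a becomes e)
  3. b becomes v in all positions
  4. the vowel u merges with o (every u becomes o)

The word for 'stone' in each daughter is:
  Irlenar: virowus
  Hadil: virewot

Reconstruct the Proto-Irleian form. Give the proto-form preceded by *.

Position 7: Irlenar has s, Hadil has t. Taking the neighbouring segments as reconstructed: Irlenar s could go back to *t or *s; Hadil t could go back to *t or *d — the one source consistent with every daughter is *t.
Position 6: Irlenar has u, Hadil has o. Irlenar preserves u here (none of its changes turn any other segment into u), so the proto-segment is *u.
Verify the candidate proto-form against each daughter:
Irlenar: *virawut
  virawut → virawus   [unconditioned shift]
  virawus → virowus   [vowel merger]
  virowus (rule 3 does not apply)
  giving Irlenar virowus.
Hadil: *virawut
  virawut (rule 1 does not apply)
  virawut → virewut   [vowel merger]
  virewut (rule 3 does not apply)
  virewut → virewot   [vowel merger]
  giving Hadil virewot.
Only *virawut yields all of Irlenar virowus, Hadil virewot.

*virawut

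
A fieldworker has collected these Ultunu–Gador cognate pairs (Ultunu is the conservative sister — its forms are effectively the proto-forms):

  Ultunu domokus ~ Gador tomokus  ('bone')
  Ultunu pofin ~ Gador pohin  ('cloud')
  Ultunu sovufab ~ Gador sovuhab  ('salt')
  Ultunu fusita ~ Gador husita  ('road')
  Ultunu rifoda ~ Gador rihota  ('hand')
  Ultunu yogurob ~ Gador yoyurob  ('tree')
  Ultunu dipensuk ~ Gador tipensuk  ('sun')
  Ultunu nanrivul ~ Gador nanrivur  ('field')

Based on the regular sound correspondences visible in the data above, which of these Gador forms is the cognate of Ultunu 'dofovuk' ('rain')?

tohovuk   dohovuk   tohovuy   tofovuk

tohovuk

domokus ~ tomokus — Ultunu d corresponds to Gador t word-initially before a back vowel.
rifoda ~ rihota — Ultunu f corresponds to Gador h between vowels (before a back vowel).
Applying these to Ultunu 'dofovuk':
  dofovuk → tofovuk   (d→t word-initially before a back vowel)
  tofovuk → tohovuk   (f→h between vowels (before a back vowel))
So the Gador cognate is 'tohovuk'.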